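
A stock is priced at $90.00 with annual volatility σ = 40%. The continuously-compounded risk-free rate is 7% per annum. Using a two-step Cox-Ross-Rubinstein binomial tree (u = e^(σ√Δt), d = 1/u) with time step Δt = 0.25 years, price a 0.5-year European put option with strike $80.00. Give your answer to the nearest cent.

CRR parameters: u = e^(σ√Δt) = e^(0.4·√0.25) = 1.2214, d = 1/u = 0.8187
Per-period rate: rΔt = 0.07·0.25 = 0.0175, so R = e^0.0175 = 1.0177
Risk-neutral probability p = (e^0.0175 − 0.8187)/(1.2214 − 0.8187) = 0.1989/0.4027 = 0.4940
Terminal stock prices: S_uu = 134.3, S_ud = 90, S_dd = 60.33
Terminal payoffs (K − S): max(-54.26, 0) = 0, max(-10, 0) = 0, max(19.67, 0) = 19.67
Node u (S = 109.9): V_u = e^(−0.0175)·[0.4940·0.0000 + 0.5060·0.0000] = 0.0000
Node d (S = 73.69): V_d = e^(−0.0175)·[0.4940·0.0000 + 0.5060·19.6712] = 9.7808
Node 0 (S = 90): V_0 = e^(−0.0175)·[0.4940·0.0000 + 0.5060·9.7808] = 4.8631

$4.86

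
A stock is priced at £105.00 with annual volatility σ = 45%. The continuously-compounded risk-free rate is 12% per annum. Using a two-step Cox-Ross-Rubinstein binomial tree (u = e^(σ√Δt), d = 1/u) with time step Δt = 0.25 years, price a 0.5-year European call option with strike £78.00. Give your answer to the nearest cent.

£34.03

CRR parameters: u = e^(σ√Δt) = e^(0.45·√0.25) = 1.2523, d = 1/u = 0.7985
Per-period rate: rΔt = 0.12·0.25 = 0.03, so R = e^0.03 = 1.0305
Risk-neutral probability p = (e^0.03 − 0.7985)/(1.2523 − 0.7985) = 0.2319/0.4538 = 0.5111
Terminal stock prices: S_uu = 164.7, S_ud = 105, S_dd = 66.95
Terminal payoffs (S − K): max(86.67, 0) = 86.67, max(27, 0) = 27, max(-11.05, 0) = 0
Node u (S = 131.5): V_u = e^(−0.03)·[0.5111·86.6728 + 0.4889·27.0000] = 55.7991
Node d (S = 83.84): V_d = e^(−0.03)·[0.5111·27.0000 + 0.4889·0.0000] = 13.3917
Node 0 (S = 105): V_0 = e^(−0.03)·[0.5111·55.7991 + 0.4889·13.3917] = 34.0296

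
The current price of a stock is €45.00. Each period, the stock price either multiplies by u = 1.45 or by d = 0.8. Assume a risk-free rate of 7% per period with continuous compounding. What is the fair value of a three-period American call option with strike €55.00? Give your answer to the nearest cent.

Risk-neutral probability p = (e^0.07 − 0.8)/(1.45 − 0.8) = 0.2725/0.6500 = 0.4192
Terminal stock prices: S_uuu = 137.2, S_uud = 75.69, S_udd = 41.76, S_ddd = 23.04
Terminal payoffs (S − K): max(82.19, 0) = 82.19, max(20.69, 0) = 20.69, max(-13.24, 0) = 0, max(-31.96, 0) = 0
Node uu (S = 94.61): continuation = e^(−0.07)·[0.4192·82.1881 + 0.5808·20.6900] = 43.3308; exercise value = 39.6125 ≤ continuation, so V_uu = 43.3308
Node ud (S = 52.2): continuation = e^(−0.07)·[0.4192·20.6900 + 0.5808·0.0000] = 8.0877; exercise value = 0.0000 ≤ continuation, so V_ud = 8.0877
Node dd (S = 28.8): continuation = e^(−0.07)·[0.4192·0.0000 + 0.5808·0.0000] = 0.0000; exercise value = 0.0000 ≤ continuation, so V_dd = 0.0000
Node u (S = 65.25): continuation = e^(−0.07)·[0.4192·43.3308 + 0.5808·8.0877] = 21.3175; exercise value = 10.2500 ≤ continuation, so V_u = 21.3175
Node d (S = 36): continuation = e^(−0.07)·[0.4192·8.0877 + 0.5808·0.0000] = 3.1615; exercise value = 0.0000 ≤ continuation, so V_d = 3.1615
Node 0 (S = 45): continuation = e^(−0.07)·[0.4192·21.3175 + 0.5808·3.1615] = 10.0449; exercise value = 0.0000 ≤ continuation, so V_0 = 10.0449

€10.04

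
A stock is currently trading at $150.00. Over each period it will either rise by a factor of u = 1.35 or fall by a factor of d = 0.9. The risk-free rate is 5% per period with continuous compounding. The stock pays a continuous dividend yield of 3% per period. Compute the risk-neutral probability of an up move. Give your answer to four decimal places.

p = 0.2671

Per-period risk-free factor R = e^0.05 = 1.0513; dividend-adjusted growth = e^(0.05−0.03) = 1.0202.
Risk-neutral probability p = (1.0202 − 0.9)/(1.35 − 0.9) = 0.1202/0.4500 = 0.2671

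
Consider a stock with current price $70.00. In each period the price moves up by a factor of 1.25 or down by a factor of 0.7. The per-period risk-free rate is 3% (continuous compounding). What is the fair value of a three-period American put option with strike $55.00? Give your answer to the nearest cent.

Risk-neutral probability p = (e^0.03 − 0.7)/(1.25 − 0.7) = 0.3305/0.5500 = 0.6008
Terminal stock prices: S_uuu = 136.7, S_uud = 76.56, S_udd = 42.87, S_ddd = 24.01
Terminal payoffs (K − S): max(-81.72, 0) = 0, max(-21.56, 0) = 0, max(12.13, 0) = 12.13, max(30.99, 0) = 30.99
Node uu (S = 109.4): continuation = e^(−0.03)·[0.6008·0.0000 + 0.3992·0.0000] = 0.0000; exercise value = 0.0000 ≤ continuation, so V_uu = 0.0000
Node ud (S = 61.25): continuation = e^(−0.03)·[0.6008·0.0000 + 0.3992·12.1250] = 4.6969; exercise value = 0.0000 ≤ continuation, so V_ud = 4.6969
Node dd (S = 34.3): continuation = e^(−0.03)·[0.6008·12.1250 + 0.3992·30.9900] = 19.0745; exercise value = 20.7000 > continuation, so V_dd = 20.7000 (exercise)
Node u (S = 87.5): continuation = e^(−0.03)·[0.6008·0.0000 + 0.3992·4.6969] = 1.8195; exercise value = 0.0000 ≤ continuation, so V_u = 1.8195
Node d (S = 49): continuation = e^(−0.03)·[0.6008·4.6969 + 0.3992·20.7000] = 10.7573; exercise value = 6.0000 ≤ continuation, so V_d = 10.7573
Node 0 (S = 70): continuation = e^(−0.03)·[0.6008·1.8195 + 0.3992·10.7573] = 5.2280; exercise value = 0.0000 ≤ continuation, so V_0 = 5.2280

$5.23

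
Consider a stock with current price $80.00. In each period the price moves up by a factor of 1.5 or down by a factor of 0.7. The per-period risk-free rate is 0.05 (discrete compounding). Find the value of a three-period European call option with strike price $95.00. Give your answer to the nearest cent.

$21.31

Risk-neutral probability p = (1 + 0.05 − 0.7)/(1.5 − 0.7) = 0.3500/0.8000 = 0.4375
Terminal stock prices: S_uuu = 270, S_uud = 126, S_udd = 58.8, S_ddd = 27.44
Terminal payoffs (S − K): max(175, 0) = 175, max(31, 0) = 31, max(-36.2, 0) = 0, max(-67.56, 0) = 0
Node uu (S = 180): V_uu = 1/1.05·[0.4375·175.0000 + 0.5625·31.0000] = 89.5238
Node ud (S = 84): V_ud = 1/1.05·[0.4375·31.0000 + 0.5625·0.0000] = 12.9167
Node dd (S = 39.2): V_dd = 1/1.05·[0.4375·0.0000 + 0.5625·0.0000] = 0.0000
Node u (S = 120): V_u = 1/1.05·[0.4375·89.5238 + 0.5625·12.9167] = 44.2212
Node d (S = 56): V_d = 1/1.05·[0.4375·12.9167 + 0.5625·0.0000] = 5.3819
Node 0 (S = 80): V_0 = 1/1.05·[0.4375·44.2212 + 0.5625·5.3819] = 21.3087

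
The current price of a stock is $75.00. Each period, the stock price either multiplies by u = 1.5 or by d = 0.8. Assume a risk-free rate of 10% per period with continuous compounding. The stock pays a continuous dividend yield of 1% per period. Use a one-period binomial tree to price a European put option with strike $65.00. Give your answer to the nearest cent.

Per-period risk-free factor R = e^0.1 = 1.1052; dividend-adjusted growth = e^(0.1−0.01) = 1.0942.
Risk-neutral probability p = (1.0942 − 0.8)/(1.5 − 0.8) = 0.2942/0.7000 = 0.4202
Terminal stock prices: S_u = 112.5, S_d = 60
Terminal payoffs (K − S): max(-47.5, 0) = 0, max(5, 0) = 5
Node 0 (S = 75): V_0 = e^(−0.1)·[0.4202·0.0000 + 0.5798·5.0000] = 2.6229

$2.62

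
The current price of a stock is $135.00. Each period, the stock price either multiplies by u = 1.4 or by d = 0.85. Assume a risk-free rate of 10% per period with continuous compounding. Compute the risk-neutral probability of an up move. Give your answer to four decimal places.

p = 0.4639

Risk-neutral probability p = (e^0.1 − 0.85)/(1.4 − 0.85) = 0.2552/0.5500 = 0.4639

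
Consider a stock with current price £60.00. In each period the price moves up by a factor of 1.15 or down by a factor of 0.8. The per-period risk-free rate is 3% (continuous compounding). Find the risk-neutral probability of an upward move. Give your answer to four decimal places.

p = 0.6584

Risk-neutral probability p = (e^0.03 − 0.8)/(1.15 − 0.8) = 0.2305/0.3500 = 0.6584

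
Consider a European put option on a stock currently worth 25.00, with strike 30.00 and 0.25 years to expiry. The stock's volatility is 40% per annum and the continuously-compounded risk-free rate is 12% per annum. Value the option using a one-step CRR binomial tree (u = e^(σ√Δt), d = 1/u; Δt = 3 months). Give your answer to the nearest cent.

CRR parameters: u = e^(σ√Δt) = e^(0.4·√0.25) = 1.2214, d = 1/u = 0.8187
Per-period rate: rΔt = 0.12·0.25 = 0.03, so R = e^0.03 = 1.0305
Risk-neutral probability p = (e^0.03 − 0.8187)/(1.2214 − 0.8187) = 0.2117/0.4027 = 0.5258
Terminal stock prices: S_u = 30.54, S_d = 20.47
Terminal payoffs (K − S): max(-0.5351, 0) = 0, max(9.532, 0) = 9.532
Node 0 (S = 25): V_0 = e^(−0.03)·[0.5258·0.0000 + 0.4742·9.5317] = 4.3864

4.39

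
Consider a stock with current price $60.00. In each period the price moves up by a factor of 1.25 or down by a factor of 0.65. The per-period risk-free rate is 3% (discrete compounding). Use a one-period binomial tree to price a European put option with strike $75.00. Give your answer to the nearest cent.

$12.82

Risk-neutral probability p = (1 + 0.03 − 0.65)/(1.25 − 0.65) = 0.3800/0.6000 = 0.6333
Terminal stock prices: S_u = 75, S_d = 39
Terminal payoffs (K − S): max(0, 0) = 0, max(36, 0) = 36
Node 0 (S = 60): V_0 = 1/1.03·[0.6333·0.0000 + 0.3667·36.0000] = 12.8155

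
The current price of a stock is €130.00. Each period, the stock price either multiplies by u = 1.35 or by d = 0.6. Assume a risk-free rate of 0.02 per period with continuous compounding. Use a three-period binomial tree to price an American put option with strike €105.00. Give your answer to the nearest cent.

Risk-neutral probability p = (e^0.02 − 0.6)/(1.35 − 0.6) = 0.4202/0.7500 = 0.5603
Terminal stock prices: S_uuu = 319.8, S_uud = 142.2, S_udd = 63.18, S_ddd = 28.08
Terminal payoffs (K − S): max(-214.8, 0) = 0, max(-37.16, 0) = 0, max(41.82, 0) = 41.82, max(76.92, 0) = 76.92
Node uu (S = 236.9): continuation = e^(−0.02)·[0.5603·0.0000 + 0.4397·0.0000] = 0.0000; exercise value = 0.0000 ≤ continuation, so V_uu = 0.0000
Node ud (S = 105.3): continuation = e^(−0.02)·[0.5603·0.0000 + 0.4397·41.8200] = 18.0254; exercise value = 0.0000 ≤ continuation, so V_ud = 18.0254
Node dd (S = 46.8): continuation = e^(−0.02)·[0.5603·41.8200 + 0.4397·76.9200] = 56.1209; exercise value = 58.2000 > continuation, so V_dd = 58.2000 (exercise)
Node u (S = 175.5): continuation = e^(−0.02)·[0.5603·0.0000 + 0.4397·18.0254] = 7.7694; exercise value = 0.0000 ≤ continuation, so V_u = 7.7694
Node d (S = 78): continuation = e^(−0.02)·[0.5603·18.0254 + 0.4397·58.2000] = 34.9847; exercise value = 27.0000 ≤ continuation, so V_d = 34.9847
Node 0 (S = 130): continuation = e^(−0.02)·[0.5603·7.7694 + 0.4397·34.9847] = 19.3460; exercise value = 0.0000 ≤ continuation, so V_0 = 19.3460

€19.35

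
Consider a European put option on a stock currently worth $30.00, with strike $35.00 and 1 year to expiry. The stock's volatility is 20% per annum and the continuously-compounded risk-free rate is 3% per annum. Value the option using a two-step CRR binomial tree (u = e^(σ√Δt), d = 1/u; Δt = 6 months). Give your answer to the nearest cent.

CRR parameters: u = e^(σ√Δt) = e^(0.2·√0.5) = 1.1519, d = 1/u = 0.8681
Per-period rate: rΔt = 0.03·0.5 = 0.015, so R = e^0.015 = 1.0151
Risk-neutral probability p = (e^0.015 − 0.8681)/(1.1519 − 0.8681) = 0.1470/0.2838 = 0.5180
Terminal stock prices: S_uu = 39.81, S_ud = 30, S_dd = 22.61
Terminal payoffs (K − S): max(-4.807, 0) = 0, max(5, 0) = 5, max(12.39, 0) = 12.39
Node u (S = 34.56): V_u = e^(−0.015)·[0.5180·0.0000 + 0.4820·5.0000] = 2.3743
Node d (S = 26.04): V_d = e^(−0.015)·[0.5180·5.0000 + 0.4820·12.3909] = 8.4352
Node 0 (S = 30): V_0 = e^(−0.015)·[0.5180·2.3743 + 0.4820·8.4352] = 5.2171

$5.22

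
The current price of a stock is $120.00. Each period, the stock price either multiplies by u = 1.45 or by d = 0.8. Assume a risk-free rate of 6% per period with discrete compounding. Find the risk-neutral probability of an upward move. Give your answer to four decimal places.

Risk-neutral probability p = (1 + 0.06 − 0.8)/(1.45 − 0.8) = 0.2600/0.6500 = 0.4000

p = 0.4000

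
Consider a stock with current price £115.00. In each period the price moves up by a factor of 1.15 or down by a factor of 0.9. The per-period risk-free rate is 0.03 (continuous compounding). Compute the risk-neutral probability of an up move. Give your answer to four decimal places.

Risk-neutral probability p = (e^0.03 − 0.9)/(1.15 − 0.9) = 0.1305/0.2500 = 0.5218

p = 0.5218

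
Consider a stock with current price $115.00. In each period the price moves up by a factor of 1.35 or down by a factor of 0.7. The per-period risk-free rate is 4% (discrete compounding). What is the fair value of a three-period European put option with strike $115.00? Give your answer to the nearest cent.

$19.64

Risk-neutral probability p = (1 + 0.04 − 0.7)/(1.35 − 0.7) = 0.3400/0.6500 = 0.5231
Terminal stock prices: S_uuu = 282.9, S_uud = 146.7, S_udd = 76.07, S_ddd = 39.44
Terminal payoffs (K − S): max(-167.9, 0) = 0, max(-31.71, 0) = 0, max(38.93, 0) = 38.93, max(75.56, 0) = 75.56
Node uu (S = 209.6): V_uu = 1/1.04·[0.5231·0.0000 + 0.4769·0.0000] = 0.0000
Node ud (S = 108.7): V_ud = 1/1.04·[0.5231·0.0000 + 0.4769·38.9275] = 17.8514
Node dd (S = 56.35): V_dd = 1/1.04·[0.5231·38.9275 + 0.4769·75.5550] = 54.2269
Node u (S = 155.2): V_u = 1/1.04·[0.5231·0.0000 + 0.4769·17.8514] = 8.1863
Node d (S = 80.5): V_d = 1/1.04·[0.5231·17.8514 + 0.4769·54.2269] = 33.8459
Node 0 (S = 115): V_0 = 1/1.04·[0.5231·8.1863 + 0.4769·33.8459] = 19.6384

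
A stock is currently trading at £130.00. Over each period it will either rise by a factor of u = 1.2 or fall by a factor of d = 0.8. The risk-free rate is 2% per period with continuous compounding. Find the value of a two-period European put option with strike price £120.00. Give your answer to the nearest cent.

Risk-neutral probability p = (e^0.02 − 0.8)/(1.2 − 0.8) = 0.2202/0.4000 = 0.5505
Terminal stock prices: S_uu = 187.2, S_ud = 124.8, S_dd = 83.2
Terminal payoffs (K − S): max(-67.2, 0) = 0, max(-4.8, 0) = 0, max(36.8, 0) = 36.8
Node u (S = 156): V_u = e^(−0.02)·[0.5505·0.0000 + 0.4495·0.0000] = 0.0000
Node d (S = 104): V_d = e^(−0.02)·[0.5505·0.0000 + 0.4495·36.8000] = 16.2139
Node 0 (S = 130): V_0 = e^(−0.02)·[0.5505·0.0000 + 0.4495·16.2139] = 7.1438

£7.14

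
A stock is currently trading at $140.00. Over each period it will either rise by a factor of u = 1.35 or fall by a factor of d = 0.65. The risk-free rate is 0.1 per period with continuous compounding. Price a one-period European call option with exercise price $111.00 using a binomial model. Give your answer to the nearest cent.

Risk-neutral probability p = (e^0.1 − 0.65)/(1.35 − 0.65) = 0.4552/0.7000 = 0.6502
Terminal stock prices: S_u = 189, S_d = 91
Terminal payoffs (S − K): max(78, 0) = 78, max(-20, 0) = 0
Node 0 (S = 140): V_0 = e^(−0.1)·[0.6502·78.0000 + 0.3498·0.0000] = 45.8925

$45.89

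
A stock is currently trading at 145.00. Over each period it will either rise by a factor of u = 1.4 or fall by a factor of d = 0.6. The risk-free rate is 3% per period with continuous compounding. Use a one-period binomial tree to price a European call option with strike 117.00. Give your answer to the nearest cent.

Risk-neutral probability p = (e^0.03 − 0.6)/(1.4 − 0.6) = 0.4305/0.8000 = 0.5381
Terminal stock prices: S_u = 203, S_d = 87
Terminal payoffs (S − K): max(86, 0) = 86, max(-30, 0) = 0
Node 0 (S = 145): V_0 = e^(−0.03)·[0.5381·86.0000 + 0.4619·0.0000] = 44.9063

44.91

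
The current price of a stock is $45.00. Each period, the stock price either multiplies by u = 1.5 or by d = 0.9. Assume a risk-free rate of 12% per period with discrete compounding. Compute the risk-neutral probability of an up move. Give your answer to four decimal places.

Risk-neutral probability p = (1 + 0.12 − 0.9)/(1.5 − 0.9) = 0.2200/0.6000 = 0.3667

p = 0.3667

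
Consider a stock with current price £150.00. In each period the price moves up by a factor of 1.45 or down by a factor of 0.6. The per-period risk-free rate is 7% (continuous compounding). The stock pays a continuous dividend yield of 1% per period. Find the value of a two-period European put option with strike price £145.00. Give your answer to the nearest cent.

£22.75

Per-period risk-free factor R = e^0.07 = 1.0725; dividend-adjusted growth = e^(0.07−0.01) = 1.0618.
Risk-neutral probability p = (1.0618 − 0.6)/(1.45 − 0.6) = 0.4618/0.8500 = 0.5433
Terminal stock prices: S_uu = 315.4, S_ud = 130.5, S_dd = 54
Terminal payoffs (K − S): max(-170.4, 0) = 0, max(14.5, 0) = 14.5, max(91, 0) = 91
Node u (S = 217.5): V_u = e^(−0.07)·[0.5433·0.0000 + 0.4567·14.5000] = 6.1739
Node d (S = 90): V_d = e^(−0.07)·[0.5433·14.5000 + 0.4567·91.0000] = 46.0926
Node 0 (S = 150): V_0 = e^(−0.07)·[0.5433·6.1739 + 0.4567·46.0926] = 22.7535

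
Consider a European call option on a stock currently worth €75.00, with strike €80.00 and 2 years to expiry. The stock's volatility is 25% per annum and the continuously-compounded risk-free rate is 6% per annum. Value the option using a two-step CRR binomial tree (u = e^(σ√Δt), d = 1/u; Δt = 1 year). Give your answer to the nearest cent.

€12.15

CRR parameters: u = e^(σ√Δt) = e^(0.25·√1) = 1.2840, d = 1/u = 0.7788
Per-period rate: rΔt = 0.06·1 = 0.06, so R = e^0.06 = 1.0618
Risk-neutral probability p = (e^0.06 − 0.7788)/(1.2840 − 0.7788) = 0.2830/0.5052 = 0.5602
Terminal stock prices: S_uu = 123.7, S_ud = 75, S_dd = 45.49
Terminal payoffs (S − K): max(43.65, 0) = 43.65, max(-5, 0) = 0, max(-34.51, 0) = 0
Node u (S = 96.3): V_u = e^(−0.06)·[0.5602·43.6541 + 0.4398·0.0000] = 23.0316
Node d (S = 58.41): V_d = e^(−0.06)·[0.5602·0.0000 + 0.4398·0.0000] = 0.0000
Node 0 (S = 75): V_0 = e^(−0.06)·[0.5602·23.0316 + 0.4398·0.0000] = 12.1513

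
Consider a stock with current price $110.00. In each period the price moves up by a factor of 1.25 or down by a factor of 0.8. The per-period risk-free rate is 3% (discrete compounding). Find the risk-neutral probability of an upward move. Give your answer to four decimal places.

Risk-neutral probability p = (1 + 0.03 − 0.8)/(1.25 − 0.8) = 0.2300/0.4500 = 0.5111

p = 0.5111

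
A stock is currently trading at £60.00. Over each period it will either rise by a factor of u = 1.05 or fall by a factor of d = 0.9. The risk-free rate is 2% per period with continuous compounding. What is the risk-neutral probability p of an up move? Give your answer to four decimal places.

p = 0.8013

Risk-neutral probability p = (e^0.02 − 0.9)/(1.05 − 0.9) = 0.1202/0.1500 = 0.8013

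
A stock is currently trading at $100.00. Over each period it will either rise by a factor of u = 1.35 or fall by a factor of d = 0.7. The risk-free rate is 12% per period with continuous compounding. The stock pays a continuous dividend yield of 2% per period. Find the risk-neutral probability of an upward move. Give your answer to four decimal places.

p = 0.6233

Per-period risk-free factor R = e^0.12 = 1.1275; dividend-adjusted growth = e^(0.12−0.02) = 1.1052.
Risk-neutral probability p = (1.1052 − 0.7)/(1.35 − 0.7) = 0.4052/0.6500 = 0.6233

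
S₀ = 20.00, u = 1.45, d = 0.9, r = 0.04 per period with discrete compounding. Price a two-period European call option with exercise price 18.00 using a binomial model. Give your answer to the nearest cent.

Risk-neutral probability p = (1 + 0.04 − 0.9)/(1.45 − 0.9) = 0.1400/0.5500 = 0.2545
Terminal stock prices: S_uu = 42.05, S_ud = 26.1, S_dd = 16.2
Terminal payoffs (S − K): max(24.05, 0) = 24.05, max(8.1, 0) = 8.1, max(-1.8, 0) = 0
Node u (S = 29): V_u = 1/1.04·[0.2545·24.0500 + 0.7455·8.1000] = 11.6923
Node d (S = 18): V_d = 1/1.04·[0.2545·8.1000 + 0.7455·0.0000] = 1.9825
Node 0 (S = 20): V_0 = 1/1.04·[0.2545·11.6923 + 0.7455·1.9825] = 4.2828

4.28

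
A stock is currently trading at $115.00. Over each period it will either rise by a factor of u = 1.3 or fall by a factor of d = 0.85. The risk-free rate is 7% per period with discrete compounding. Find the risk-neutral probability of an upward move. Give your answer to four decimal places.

Risk-neutral probability p = (1 + 0.07 − 0.85)/(1.3 − 0.85) = 0.2200/0.4500 = 0.4889

p = 0.4889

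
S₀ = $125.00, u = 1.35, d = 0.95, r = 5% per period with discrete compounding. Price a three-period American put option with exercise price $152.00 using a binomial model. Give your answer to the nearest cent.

Risk-neutral probability p = (1 + 0.05 − 0.95)/(1.35 − 0.95) = 0.1000/0.4000 = 0.2500
Terminal stock prices: S_uuu = 307.5, S_uud = 216.4, S_udd = 152.3, S_ddd = 107.2
Terminal payoffs (K − S): max(-155.5, 0) = 0, max(-64.42, 0) = 0, max(-0.2969, 0) = 0, max(44.83, 0) = 44.83
Node uu (S = 227.8): continuation = 1/1.05·[0.2500·0.0000 + 0.7500·0.0000] = 0.0000; exercise value = 0.0000 ≤ continuation, so V_uu = 0.0000
Node ud (S = 160.3): continuation = 1/1.05·[0.2500·0.0000 + 0.7500·0.0000] = 0.0000; exercise value = 0.0000 ≤ continuation, so V_ud = 0.0000
Node dd (S = 112.8): continuation = 1/1.05·[0.2500·0.0000 + 0.7500·44.8281] = 32.0201; exercise value = 39.1875 > continuation, so V_dd = 39.1875 (exercise)
Node u (S = 168.8): continuation = 1/1.05·[0.2500·0.0000 + 0.7500·0.0000] = 0.0000; exercise value = 0.0000 ≤ continuation, so V_u = 0.0000
Node d (S = 118.8): continuation = 1/1.05·[0.2500·0.0000 + 0.7500·39.1875] = 27.9911; exercise value = 33.2500 > continuation, so V_d = 33.2500 (exercise)
Node 0 (S = 125): continuation = 1/1.05·[0.2500·0.0000 + 0.7500·33.2500] = 23.7500; exercise value = 27.0000 > continuation, so V_0 = 27.0000 (exercise)

$27.00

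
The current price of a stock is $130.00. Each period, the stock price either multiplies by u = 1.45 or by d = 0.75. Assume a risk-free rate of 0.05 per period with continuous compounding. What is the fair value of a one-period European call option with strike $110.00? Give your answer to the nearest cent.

Risk-neutral probability p = (e^0.05 − 0.75)/(1.45 − 0.75) = 0.3013/0.7000 = 0.4304
Terminal stock prices: S_u = 188.5, S_d = 97.5
Terminal payoffs (S − K): max(78.5, 0) = 78.5, max(-12.5, 0) = 0
Node 0 (S = 130): V_0 = e^(−0.05)·[0.4304·78.5000 + 0.5696·0.0000] = 32.1377

$32.14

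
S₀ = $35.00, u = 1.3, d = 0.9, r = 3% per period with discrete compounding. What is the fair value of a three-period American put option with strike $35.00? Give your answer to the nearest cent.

$2.86

Risk-neutral probability p = (1 + 0.03 − 0.9)/(1.3 − 0.9) = 0.1300/0.4000 = 0.3250
Terminal stock prices: S_uuu = 76.89, S_uud = 53.24, S_udd = 36.86, S_ddd = 25.52
Terminal payoffs (K − S): max(-41.89, 0) = 0, max(-18.24, 0) = 0, max(-1.855, 0) = 0, max(9.485, 0) = 9.485
Node uu (S = 59.15): continuation = 1/1.03·[0.3250·0.0000 + 0.6750·0.0000] = 0.0000; exercise value = 0.0000 ≤ continuation, so V_uu = 0.0000
Node ud (S = 40.95): continuation = 1/1.03·[0.3250·0.0000 + 0.6750·0.0000] = 0.0000; exercise value = 0.0000 ≤ continuation, so V_ud = 0.0000
Node dd (S = 28.35): continuation = 1/1.03·[0.3250·0.0000 + 0.6750·9.4850] = 6.2159; exercise value = 6.6500 > continuation, so V_dd = 6.6500 (exercise)
Node u (S = 45.5): continuation = 1/1.03·[0.3250·0.0000 + 0.6750·0.0000] = 0.0000; exercise value = 0.0000 ≤ continuation, so V_u = 0.0000
Node d (S = 31.5): continuation = 1/1.03·[0.3250·0.0000 + 0.6750·6.6500] = 4.3580; exercise value = 3.5000 ≤ continuation, so V_d = 4.3580
Node 0 (S = 35): continuation = 1/1.03·[0.3250·0.0000 + 0.6750·4.3580] = 2.8560; exercise value = 0.0000 ≤ continuation, so V_0 = 2.8560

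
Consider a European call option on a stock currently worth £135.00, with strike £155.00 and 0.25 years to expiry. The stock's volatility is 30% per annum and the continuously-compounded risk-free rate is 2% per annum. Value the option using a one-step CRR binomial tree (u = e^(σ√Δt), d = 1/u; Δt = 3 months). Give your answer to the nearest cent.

CRR parameters: u = e^(σ√Δt) = e^(0.3·√0.25) = 1.1618, d = 1/u = 0.8607
Per-period rate: rΔt = 0.02·0.25 = 0.005, so R = e^0.005 = 1.0050
Risk-neutral probability p = (e^0.005 − 0.8607)/(1.1618 − 0.8607) = 0.1443/0.3011 = 0.4792
Terminal stock prices: S_u = 156.8, S_d = 116.2
Terminal payoffs (S − K): max(1.848, 0) = 1.848, max(-38.8, 0) = 0
Node 0 (S = 135): V_0 = e^(−0.005)·[0.4792·1.8476 + 0.5208·0.0000] = 0.8810

£0.88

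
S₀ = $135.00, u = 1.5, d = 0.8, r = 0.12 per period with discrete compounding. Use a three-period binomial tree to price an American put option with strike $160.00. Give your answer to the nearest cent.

$28.12

Risk-neutral probability p = (1 + 0.12 − 0.8)/(1.5 − 0.8) = 0.3200/0.7000 = 0.4571
Terminal stock prices: S_uuu = 455.6, S_uud = 243, S_udd = 129.6, S_ddd = 69.12
Terminal payoffs (K − S): max(-295.6, 0) = 0, max(-83, 0) = 0, max(30.4, 0) = 30.4, max(90.88, 0) = 90.88
Node uu (S = 303.8): continuation = 1/1.12·[0.4571·0.0000 + 0.5429·0.0000] = 0.0000; exercise value = 0.0000 ≤ continuation, so V_uu = 0.0000
Node ud (S = 162): continuation = 1/1.12·[0.4571·0.0000 + 0.5429·30.4000] = 14.7347; exercise value = 0.0000 ≤ continuation, so V_ud = 14.7347
Node dd (S = 86.4): continuation = 1/1.12·[0.4571·30.4000 + 0.5429·90.8800] = 56.4571; exercise value = 73.6000 > continuation, so V_dd = 73.6000 (exercise)
Node u (S = 202.5): continuation = 1/1.12·[0.4571·0.0000 + 0.5429·14.7347] = 7.1418; exercise value = 0.0000 ≤ continuation, so V_u = 7.1418
Node d (S = 108): continuation = 1/1.12·[0.4571·14.7347 + 0.5429·73.6000] = 41.6876; exercise value = 52.0000 > continuation, so V_d = 52.0000 (exercise)
Node 0 (S = 135): continuation = 1/1.12·[0.4571·7.1418 + 0.5429·52.0000] = 28.1191; exercise value = 25.0000 ≤ continuation, so V_0 = 28.1191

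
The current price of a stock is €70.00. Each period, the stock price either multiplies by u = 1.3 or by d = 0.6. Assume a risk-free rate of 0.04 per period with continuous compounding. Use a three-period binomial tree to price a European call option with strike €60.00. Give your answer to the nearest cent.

€25.06

Risk-neutral probability p = (e^0.04 − 0.6)/(1.3 − 0.6) = 0.4408/0.7000 = 0.6297
Terminal stock prices: S_uuu = 153.8, S_uud = 70.98, S_udd = 32.76, S_ddd = 15.12
Terminal payoffs (S − K): max(93.79, 0) = 93.79, max(10.98, 0) = 10.98, max(-27.24, 0) = 0, max(-44.88, 0) = 0
Node uu (S = 118.3): V_uu = e^(−0.04)·[0.6297·93.7900 + 0.3703·10.9800] = 60.6526
Node ud (S = 54.6): V_ud = e^(−0.04)·[0.6297·10.9800 + 0.3703·0.0000] = 6.6433
Node dd (S = 25.2): V_dd = e^(−0.04)·[0.6297·0.0000 + 0.3703·0.0000] = 0.0000
Node u (S = 91): V_u = e^(−0.04)·[0.6297·60.6526 + 0.3703·6.6433] = 39.0605
Node d (S = 42): V_d = e^(−0.04)·[0.6297·6.6433 + 0.3703·0.0000] = 4.0195
Node 0 (S = 70): V_0 = e^(−0.04)·[0.6297·39.0605 + 0.3703·4.0195] = 25.0630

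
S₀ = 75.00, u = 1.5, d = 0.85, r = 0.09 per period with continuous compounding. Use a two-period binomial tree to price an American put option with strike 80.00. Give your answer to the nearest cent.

9.27

Risk-neutral probability p = (e^0.09 − 0.85)/(1.5 − 0.85) = 0.2442/0.6500 = 0.3757
Terminal stock prices: S_uu = 168.8, S_ud = 95.62, S_dd = 54.19
Terminal payoffs (K − S): max(-88.75, 0) = 0, max(-15.62, 0) = 0, max(25.81, 0) = 25.81
Node u (S = 112.5): continuation = e^(−0.09)·[0.3757·0.0000 + 0.6243·0.0000] = 0.0000; exercise value = 0.0000 ≤ continuation, so V_u = 0.0000
Node d (S = 63.75): continuation = e^(−0.09)·[0.3757·0.0000 + 0.6243·25.8125] = 14.7289; exercise value = 16.2500 > continuation, so V_d = 16.2500 (exercise)
Node 0 (S = 75): continuation = e^(−0.09)·[0.3757·0.0000 + 0.6243·16.2500] = 9.2724; exercise value = 5.0000 ≤ continuation, so V_0 = 9.2724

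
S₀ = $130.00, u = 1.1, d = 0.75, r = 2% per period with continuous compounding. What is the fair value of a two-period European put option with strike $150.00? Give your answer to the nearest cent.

$18.30

Risk-neutral probability p = (e^0.02 − 0.75)/(1.1 − 0.75) = 0.2702/0.3500 = 0.7720
Terminal stock prices: S_uu = 157.3, S_ud = 107.2, S_dd = 73.12
Terminal payoffs (K − S): max(-7.3, 0) = 0, max(42.75, 0) = 42.75, max(76.88, 0) = 76.88
Node u (S = 143): V_u = e^(−0.02)·[0.7720·0.0000 + 0.2280·42.7500] = 9.5538
Node d (S = 97.5): V_d = e^(−0.02)·[0.7720·42.7500 + 0.2280·76.8750] = 49.5298
Node 0 (S = 130): V_0 = e^(−0.02)·[0.7720·9.5538 + 0.2280·49.5298] = 18.2985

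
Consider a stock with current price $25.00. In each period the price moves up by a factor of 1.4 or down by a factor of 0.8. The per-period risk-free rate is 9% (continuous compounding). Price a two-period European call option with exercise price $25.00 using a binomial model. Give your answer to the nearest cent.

Risk-neutral probability p = (e^0.09 − 0.8)/(1.4 − 0.8) = 0.2942/0.6000 = 0.4903
Terminal stock prices: S_uu = 49, S_ud = 28, S_dd = 16
Terminal payoffs (S − K): max(24, 0) = 24, max(3, 0) = 3, max(-9, 0) = 0
Node u (S = 35): V_u = e^(−0.09)·[0.4903·24.0000 + 0.5097·3.0000] = 12.1517
Node d (S = 20): V_d = e^(−0.09)·[0.4903·3.0000 + 0.5097·0.0000] = 1.3443
Node 0 (S = 25): V_0 = e^(−0.09)·[0.4903·12.1517 + 0.5097·1.3443] = 6.0713

$6.07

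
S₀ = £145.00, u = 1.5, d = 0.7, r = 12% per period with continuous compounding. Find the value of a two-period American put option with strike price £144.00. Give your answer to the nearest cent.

£17.55

Risk-neutral probability p = (e^0.12 − 0.7)/(1.5 − 0.7) = 0.4275/0.8000 = 0.5344
Terminal stock prices: S_uu = 326.2, S_ud = 152.2, S_dd = 71.05
Terminal payoffs (K − S): max(-182.2, 0) = 0, max(-8.25, 0) = 0, max(72.95, 0) = 72.95
Node u (S = 217.5): continuation = e^(−0.12)·[0.5344·0.0000 + 0.4656·0.0000] = 0.0000; exercise value = 0.0000 ≤ continuation, so V_u = 0.0000
Node d (S = 101.5): continuation = e^(−0.12)·[0.5344·0.0000 + 0.4656·72.9500] = 30.1266; exercise value = 42.5000 > continuation, so V_d = 42.5000 (exercise)
Node 0 (S = 145): continuation = e^(−0.12)·[0.5344·0.0000 + 0.4656·42.5000] = 17.5515; exercise value = 0.0000 ≤ continuation, so V_0 = 17.5515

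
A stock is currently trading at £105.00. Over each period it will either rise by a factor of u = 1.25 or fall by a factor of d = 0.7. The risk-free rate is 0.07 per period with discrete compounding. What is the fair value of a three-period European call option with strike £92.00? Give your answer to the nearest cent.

Risk-neutral probability p = (1 + 0.07 − 0.7)/(1.25 − 0.7) = 0.3700/0.5500 = 0.6727
Terminal stock prices: S_uuu = 205.1, S_uud = 114.8, S_udd = 64.31, S_ddd = 36.01
Terminal payoffs (S − K): max(113.1, 0) = 113.1, max(22.84, 0) = 22.84, max(-27.69, 0) = 0, max(-55.99, 0) = 0
Node uu (S = 164.1): V_uu = 1/1.07·[0.6727·113.0781 + 0.3273·22.8437] = 78.0812
Node ud (S = 91.88): V_ud = 1/1.07·[0.6727·22.8437 + 0.3273·0.0000] = 14.3623
Node dd (S = 51.45): V_dd = 1/1.07·[0.6727·0.0000 + 0.3273·0.0000] = 0.0000
Node u (S = 131.2): V_u = 1/1.07·[0.6727·78.0812 + 0.3273·14.3623] = 53.4839
Node d (S = 73.5): V_d = 1/1.07·[0.6727·14.3623 + 0.3273·0.0000] = 9.0298
Node 0 (S = 105): V_0 = 1/1.07·[0.6727·53.4839 + 0.3273·9.0298] = 36.3881

£36.39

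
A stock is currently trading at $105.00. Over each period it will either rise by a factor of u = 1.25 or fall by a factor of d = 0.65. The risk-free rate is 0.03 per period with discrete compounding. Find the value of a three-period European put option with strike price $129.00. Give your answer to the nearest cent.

Risk-neutral probability p = (1 + 0.03 − 0.65)/(1.25 − 0.65) = 0.3800/0.6000 = 0.6333
Terminal stock prices: S_uuu = 205.1, S_uud = 106.6, S_udd = 55.45, S_ddd = 28.84
Terminal payoffs (K − S): max(-76.08, 0) = 0, max(22.36, 0) = 22.36, max(73.55, 0) = 73.55, max(100.2, 0) = 100.2
Node uu (S = 164.1): V_uu = 1/1.03·[0.6333·0.0000 + 0.3667·22.3594] = 7.9596
Node ud (S = 85.31): V_ud = 1/1.03·[0.6333·22.3594 + 0.3667·73.5469] = 39.9302
Node dd (S = 44.36): V_dd = 1/1.03·[0.6333·73.5469 + 0.3667·100.1644] = 80.8802
Node u (S = 131.2): V_u = 1/1.03·[0.6333·7.9596 + 0.3667·39.9302] = 19.1089
Node d (S = 68.25): V_d = 1/1.03·[0.6333·39.9302 + 0.3667·80.8802] = 53.3449
Node 0 (S = 105): V_0 = 1/1.03·[0.6333·19.1089 + 0.3667·53.3449] = 30.7399

$30.74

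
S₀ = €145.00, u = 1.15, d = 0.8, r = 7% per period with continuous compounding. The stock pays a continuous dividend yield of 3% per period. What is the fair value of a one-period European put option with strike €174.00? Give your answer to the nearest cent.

Per-period risk-free factor R = e^0.07 = 1.0725; dividend-adjusted growth = e^(0.07−0.03) = 1.0408.
Risk-neutral probability p = (1.0408 − 0.8)/(1.15 − 0.8) = 0.2408/0.3500 = 0.6880
Terminal stock prices: S_u = 166.8, S_d = 116
Terminal payoffs (K − S): max(7.25, 0) = 7.25, max(58, 0) = 58
Node 0 (S = 145): V_0 = e^(−0.07)·[0.6880·7.2500 + 0.3120·58.0000] = 21.5219

€21.52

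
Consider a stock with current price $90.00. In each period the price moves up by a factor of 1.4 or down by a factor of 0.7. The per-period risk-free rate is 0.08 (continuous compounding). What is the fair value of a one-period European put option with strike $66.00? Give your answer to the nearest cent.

$1.25

Risk-neutral probability p = (e^0.08 − 0.7)/(1.4 − 0.7) = 0.3833/0.7000 = 0.5476
Terminal stock prices: S_u = 126, S_d = 63
Terminal payoffs (K − S): max(-60, 0) = 0, max(3, 0) = 3
Node 0 (S = 90): V_0 = e^(−0.08)·[0.5476·0.0000 + 0.4524·3.0000] = 1.2530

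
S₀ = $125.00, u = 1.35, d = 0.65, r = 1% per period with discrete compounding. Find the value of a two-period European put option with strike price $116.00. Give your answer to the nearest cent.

Risk-neutral probability p = (1 + 0.01 − 0.65)/(1.35 − 0.65) = 0.3600/0.7000 = 0.5143
Terminal stock prices: S_uu = 227.8, S_ud = 109.7, S_dd = 52.81
Terminal payoffs (K − S): max(-111.8, 0) = 0, max(6.312, 0) = 6.312, max(63.19, 0) = 63.19
Node u (S = 168.8): V_u = 1/1.01·[0.5143·0.0000 + 0.4857·6.3125] = 3.0357
Node d (S = 81.25): V_d = 1/1.01·[0.5143·6.3125 + 0.4857·63.1875] = 33.6015
Node 0 (S = 125): V_0 = 1/1.01·[0.5143·3.0357 + 0.4857·33.6015] = 17.7049

$17.70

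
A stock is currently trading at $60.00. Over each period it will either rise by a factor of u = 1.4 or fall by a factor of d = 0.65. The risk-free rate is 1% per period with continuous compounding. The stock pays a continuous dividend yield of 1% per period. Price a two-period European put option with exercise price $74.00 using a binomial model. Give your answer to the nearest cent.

Per-period risk-free factor R = e^0.01 = 1.0101; dividend-adjusted growth = e^(0.01−0.01) = 1.0000.
Risk-neutral probability p = (1.0000 − 0.65)/(1.4 − 0.65) = 0.3500/0.7500 = 0.4667
Terminal stock prices: S_uu = 117.6, S_ud = 54.6, S_dd = 25.35
Terminal payoffs (K − S): max(-43.6, 0) = 0, max(19.4, 0) = 19.4, max(48.65, 0) = 48.65
Node u (S = 84): V_u = e^(−0.01)·[0.4667·0.0000 + 0.5333·19.4000] = 10.2437
Node d (S = 39): V_d = e^(−0.01)·[0.4667·19.4000 + 0.5333·48.6500] = 34.6517
Node 0 (S = 60): V_0 = e^(−0.01)·[0.4667·10.2437 + 0.5333·34.6517] = 23.0299

$23.03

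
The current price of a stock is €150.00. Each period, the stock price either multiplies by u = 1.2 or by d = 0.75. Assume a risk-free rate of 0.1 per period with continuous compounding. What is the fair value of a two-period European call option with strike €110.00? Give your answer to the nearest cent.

€60.87

Risk-neutral probability p = (e^0.1 − 0.75)/(1.2 − 0.75) = 0.3552/0.4500 = 0.7893
Terminal stock prices: S_uu = 216, S_ud = 135, S_dd = 84.38
Terminal payoffs (S − K): max(106, 0) = 106, max(25, 0) = 25, max(-25.62, 0) = 0
Node u (S = 180): V_u = e^(−0.1)·[0.7893·106.0000 + 0.2107·25.0000] = 80.4679
Node d (S = 112.5): V_d = e^(−0.1)·[0.7893·25.0000 + 0.2107·0.0000] = 17.8540
Node 0 (S = 150): V_0 = e^(−0.1)·[0.7893·80.4679 + 0.2107·17.8540] = 60.8713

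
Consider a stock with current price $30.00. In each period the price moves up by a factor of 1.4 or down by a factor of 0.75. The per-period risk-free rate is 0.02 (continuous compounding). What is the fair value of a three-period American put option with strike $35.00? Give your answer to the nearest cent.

$8.99

Risk-neutral probability p = (e^0.02 − 0.75)/(1.4 − 0.75) = 0.2702/0.6500 = 0.4157
Terminal stock prices: S_uuu = 82.32, S_uud = 44.1, S_udd = 23.62, S_ddd = 12.66
Terminal payoffs (K − S): max(-47.32, 0) = 0, max(-9.1, 0) = 0, max(11.38, 0) = 11.38, max(22.34, 0) = 22.34
Node uu (S = 58.8): continuation = e^(−0.02)·[0.4157·0.0000 + 0.5843·0.0000] = 0.0000; exercise value = 0.0000 ≤ continuation, so V_uu = 0.0000
Node ud (S = 31.5): continuation = e^(−0.02)·[0.4157·0.0000 + 0.5843·11.3750] = 6.5149; exercise value = 3.5000 ≤ continuation, so V_ud = 6.5149
Node dd (S = 16.88): continuation = e^(−0.02)·[0.4157·11.3750 + 0.5843·22.3438] = 17.4320; exercise value = 18.1250 > continuation, so V_dd = 18.1250 (exercise)
Node u (S = 42): continuation = e^(−0.02)·[0.4157·0.0000 + 0.5843·6.5149] = 3.7313; exercise value = 0.0000 ≤ continuation, so V_u = 3.7313
Node d (S = 22.5): continuation = e^(−0.02)·[0.4157·6.5149 + 0.5843·18.1250] = 13.0354; exercise value = 12.5000 ≤ continuation, so V_d = 13.0354
Node 0 (S = 30): continuation = e^(−0.02)·[0.4157·3.7313 + 0.5843·13.0354] = 8.9862; exercise value = 5.0000 ≤ continuation, so V_0 = 8.9862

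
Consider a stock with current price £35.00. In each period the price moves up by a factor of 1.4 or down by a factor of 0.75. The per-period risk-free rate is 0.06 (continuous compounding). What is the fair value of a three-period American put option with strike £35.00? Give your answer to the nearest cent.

Risk-neutral probability p = (e^0.06 − 0.75)/(1.4 − 0.75) = 0.3118/0.6500 = 0.4797
Terminal stock prices: S_uuu = 96.04, S_uud = 51.45, S_udd = 27.56, S_ddd = 14.77
Terminal payoffs (K − S): max(-61.04, 0) = 0, max(-16.45, 0) = 0, max(7.438, 0) = 7.438, max(20.23, 0) = 20.23
Node uu (S = 68.6): continuation = e^(−0.06)·[0.4797·0.0000 + 0.5203·0.0000] = 0.0000; exercise value = 0.0000 ≤ continuation, so V_uu = 0.0000
Node ud (S = 36.75): continuation = e^(−0.06)·[0.4797·0.0000 + 0.5203·7.4375] = 3.6440; exercise value = 0.0000 ≤ continuation, so V_ud = 3.6440
Node dd (S = 19.69): continuation = e^(−0.06)·[0.4797·7.4375 + 0.5203·20.2344] = 13.2743; exercise value = 15.3125 > continuation, so V_dd = 15.3125 (exercise)
Node u (S = 49): continuation = e^(−0.06)·[0.4797·0.0000 + 0.5203·3.6440] = 1.7854; exercise value = 0.0000 ≤ continuation, so V_u = 1.7854
Node d (S = 26.25): continuation = e^(−0.06)·[0.4797·3.6440 + 0.5203·15.3125] = 9.1488; exercise value = 8.7500 ≤ continuation, so V_d = 9.1488
Node 0 (S = 35): continuation = e^(−0.06)·[0.4797·1.7854 + 0.5203·9.1488] = 5.2892; exercise value = 0.0000 ≤ continuation, so V_0 = 5.2892

£5.29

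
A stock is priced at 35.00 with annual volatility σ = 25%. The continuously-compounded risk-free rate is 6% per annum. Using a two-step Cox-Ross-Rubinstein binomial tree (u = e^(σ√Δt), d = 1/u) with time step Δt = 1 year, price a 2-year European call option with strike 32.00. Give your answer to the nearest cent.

8.47

CRR parameters: u = e^(σ√Δt) = e^(0.25·√1) = 1.2840, d = 1/u = 0.7788
Per-period rate: rΔt = 0.06·1 = 0.06, so R = e^0.06 = 1.0618
Risk-neutral probability p = (e^0.06 − 0.7788)/(1.2840 − 0.7788) = 0.2830/0.5052 = 0.5602
Terminal stock prices: S_uu = 57.71, S_ud = 35, S_dd = 21.23
Terminal payoffs (S − K): max(25.71, 0) = 25.71, max(3, 0) = 3, max(-10.77, 0) = 0
Node u (S = 44.94): V_u = e^(−0.06)·[0.5602·25.7052 + 0.4398·3.0000] = 14.8044
Node d (S = 27.26): V_d = e^(−0.06)·[0.5602·3.0000 + 0.4398·0.0000] = 1.5828
Node 0 (S = 35): V_0 = e^(−0.06)·[0.5602·14.8044 + 0.4398·1.5828] = 8.4663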